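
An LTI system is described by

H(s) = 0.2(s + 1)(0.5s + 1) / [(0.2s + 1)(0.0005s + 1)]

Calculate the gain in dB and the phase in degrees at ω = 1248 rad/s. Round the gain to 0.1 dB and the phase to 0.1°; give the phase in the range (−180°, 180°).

At ω = 1248 rad/s:
zero (1 + j1248·1) = 1 + j1248 → |·| ≈ 1248, ∠ ≈ 89.95°
zero (1 + j1248·0.5) = 1 + j624 → |·| ≈ 624, ∠ ≈ 89.91°
pole (1 + j1248·0.2) = 1 + j249.6 → |·| ≈ 249.6, ∠ ≈ 89.77°
pole (1 + j1248·0.0005) = 1 + j0.624 → |·| ≈ 1.1787, ∠ ≈ 31.96°
|H| = 0.2 · 1248 · 624 / (249.6 · 1.1787) ≈ 529.4
Gain = 20 log₁₀(529.4) ≈ 54.48 dB
∠H = (89.95° + 89.91°) − (89.77° + 31.96°) = 58.13°

54.5 dB, 58.1°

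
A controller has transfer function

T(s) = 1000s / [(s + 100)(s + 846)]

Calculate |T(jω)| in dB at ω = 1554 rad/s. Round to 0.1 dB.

-5.0 dB

At s = jω = j1554:
zero at origin: s = j1554 → |·| = 1554, ∠ = 90.00°
pole (s+100): 100 + j1554 → |·| = √(100²+1554²) = √2424916 ≈ 1557.2, ∠ = arctan(1554/100) ≈ 86.32°
pole (s+846): 846 + j1554 → |·| = √(846²+1554²) = √3130632 ≈ 1769.4, ∠ = arctan(1554/846) ≈ 61.44°
|T| = 1000 · 1554 / 2.7553e+06 ≈ 0.564
Gain = 20 log₁₀(0.564) ≈ -4.97 dB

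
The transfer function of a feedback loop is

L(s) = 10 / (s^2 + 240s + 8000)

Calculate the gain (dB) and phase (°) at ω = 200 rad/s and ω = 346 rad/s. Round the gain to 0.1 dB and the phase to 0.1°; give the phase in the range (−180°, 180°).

ω = 200: -75.2 dB, -123.7°; ω = 346: -82.9 dB, -143.4°

Substitute s = j200:
Numerator: 10 = 10 + j0
Denominator: (j200)^2 + 240(j200) + 8000 = -32000 + j48000
|N| = √(10² + 0²) ≈ 10, ∠N ≈ 0.00°
|D| = √(32000² + 48000²) ≈ 57689, ∠D ≈ 123.69°
|L| = 10 / 57689 ≈ 0.00017334
Gain = 20 log₁₀(0.00017334) ≈ -75.22 dB
∠L = 0.00° − 123.69° = -123.69°

Substitute s = j346:
Numerator: 10 = 10 + j0
Denominator: (j346)^2 + 240(j346) + 8000 = -111716 + j83040
|N| = √(10² + 0²) ≈ 10, ∠N ≈ 0.00°
|D| = √(111716² + 83040²) ≈ 1.392e+05, ∠D ≈ 143.38°
|L| = 10 / 1.392e+05 ≈ 7.1839e-05
Gain = 20 log₁₀(7.1839e-05) ≈ -82.87 dB
∠L = 0.00° − 143.38° = -143.38°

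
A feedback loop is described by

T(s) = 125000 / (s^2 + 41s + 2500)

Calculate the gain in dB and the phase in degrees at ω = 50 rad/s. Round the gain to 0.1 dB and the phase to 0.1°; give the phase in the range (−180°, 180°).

At s = jω = j50:
quadratic: (j50)² + 41·j50 + 2500 = 0 + j2050 → |·| ≈ 2050, ∠ ≈ 90.00°
|T| = 125000 / 2050 ≈ 60.976
Gain = 20 log₁₀(60.976) ≈ 35.70 dB
∠T = 0.00° − 90.00° = -90.00°

35.7 dB, -90.0°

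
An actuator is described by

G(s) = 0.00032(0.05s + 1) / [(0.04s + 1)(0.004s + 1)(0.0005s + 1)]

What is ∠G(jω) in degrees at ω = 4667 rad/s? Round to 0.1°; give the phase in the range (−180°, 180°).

At ω = 4667 rad/s:
zero (1 + j4667·0.05) = 1 + j233.35 → |·| ≈ 233.35, ∠ ≈ 89.75°
pole (1 + j4667·0.04) = 1 + j186.68 → |·| ≈ 186.68, ∠ ≈ 89.69°
pole (1 + j4667·0.004) = 1 + j18.668 → |·| ≈ 18.695, ∠ ≈ 86.93°
pole (1 + j4667·0.0005) = 1 + j2.3335 → |·| ≈ 2.5387, ∠ ≈ 66.80°
∠G = (89.75°) − (89.69° + 86.93° + 66.80°) = -153.67°

-153.7°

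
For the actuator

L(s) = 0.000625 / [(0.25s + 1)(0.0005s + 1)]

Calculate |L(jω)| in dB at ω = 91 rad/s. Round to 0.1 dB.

-91.2 dB

At ω = 91 rad/s:
pole (1 + j91·0.25) = 1 + j22.75 → |·| ≈ 22.772, ∠ ≈ 87.48°
pole (1 + j91·0.0005) = 1 + j0.0455 → |·| ≈ 1.001, ∠ ≈ 2.61°
|L| = 0.000625 · 1 / (22.772 · 1.001) ≈ 2.7419e-05
Gain = 20 log₁₀(2.7419e-05) ≈ -91.24 dB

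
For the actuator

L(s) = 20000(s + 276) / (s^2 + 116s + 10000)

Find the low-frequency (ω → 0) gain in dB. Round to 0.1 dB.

L(0) = 20000·276 / 10000 = 552
20 log₁₀(552) ≈ 54.84 dB

54.8 dB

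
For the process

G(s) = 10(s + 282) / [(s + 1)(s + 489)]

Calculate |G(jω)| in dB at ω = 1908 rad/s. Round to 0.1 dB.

-45.8 dB

At s = jω = j1908:
zero (s+282): 282 + j1908 → |·| = √(282²+1908²) = √3719988 ≈ 1928.7, ∠ = arctan(1908/282) ≈ 81.59°
pole (s+1): 1 + j1908 → |·| = √(1²+1908²) = √3640465 ≈ 1908, ∠ = arctan(1908/1) ≈ 89.97°
pole (s+489): 489 + j1908 → |·| = √(489²+1908²) = √3879585 ≈ 1969.7, ∠ = arctan(1908/489) ≈ 75.63°
|G| = 10 · 1928.7 / 3.7582e+06 ≈ 0.005132
Gain = 20 log₁₀(0.005132) ≈ -45.79 dB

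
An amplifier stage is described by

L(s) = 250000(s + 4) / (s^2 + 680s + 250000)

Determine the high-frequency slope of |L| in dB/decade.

-20 dB/decade

Each pole contributes −20 dB/decade at high frequency; each zero contributes +20 dB/decade.
Net: 1 zero(s) − 2 pole(s) → -20 dB/decade.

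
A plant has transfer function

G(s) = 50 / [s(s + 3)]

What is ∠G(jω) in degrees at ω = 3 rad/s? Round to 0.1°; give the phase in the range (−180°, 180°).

At s = jω = j3:
pole (s+3): 3 + j3 → |·| = √(3²+3²) = √18 ≈ 4.2426, ∠ = arctan(3/3) ≈ 45.00°
pole at origin: |s| = 3, ∠ = 90.00° (in denominator)
∠G = 0.00° − 135.00° = -135.00°

-135.0°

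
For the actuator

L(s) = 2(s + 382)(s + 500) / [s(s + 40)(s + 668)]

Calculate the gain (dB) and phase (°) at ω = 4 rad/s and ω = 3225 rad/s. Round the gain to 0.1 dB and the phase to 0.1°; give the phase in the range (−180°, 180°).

At s = jω = j4:
zero (s+382): 382 + j4 → |·| = √(382²+4²) = √145940 ≈ 382.02, ∠ = arctan(4/382) ≈ 0.60°
zero (s+500): 500 + j4 → |·| = √(500²+4²) = √250016 ≈ 500.02, ∠ = arctan(4/500) ≈ 0.46°
pole (s+40): 40 + j4 → |·| = √(40²+4²) = √1616 ≈ 40.2, ∠ = arctan(4/40) ≈ 5.71°
pole (s+668): 668 + j4 → |·| = √(668²+4²) = √446240 ≈ 668.01, ∠ = arctan(4/668) ≈ 0.34°
pole at origin: |s| = 4, ∠ = 90.00° (in denominator)
|L| = 2 · 1.9102e+05 / 1.0742e+05 ≈ 3.5565
Gain = 20 log₁₀(3.5565) ≈ 11.02 dB
∠L = 1.06° − 96.05° = -94.99°

At s = jω = j3225:
zero (s+382): 382 + j3225 → |·| = √(382²+3225²) = √10546549 ≈ 3247.5, ∠ = arctan(3225/382) ≈ 83.24°
zero (s+500): 500 + j3225 → |·| = √(500²+3225²) = √10650625 ≈ 3263.5, ∠ = arctan(3225/500) ≈ 81.19°
pole (s+40): 40 + j3225 → |·| = √(40²+3225²) = √10402225 ≈ 3225.2, ∠ = arctan(3225/40) ≈ 89.29°
pole (s+668): 668 + j3225 → |·| = √(668²+3225²) = √10846849 ≈ 3293.5, ∠ = arctan(3225/668) ≈ 78.30°
pole at origin: |s| = 3225, ∠ = 90.00° (in denominator)
|L| = 2 · 1.0598e+07 / 3.4257e+10 ≈ 0.00061873
Gain = 20 log₁₀(0.00061873) ≈ -64.17 dB
∠L = 164.43° − 257.59° = -93.16°

ω = 4: 11.0 dB, -95.0°; ω = 3225: -64.2 dB, -93.2°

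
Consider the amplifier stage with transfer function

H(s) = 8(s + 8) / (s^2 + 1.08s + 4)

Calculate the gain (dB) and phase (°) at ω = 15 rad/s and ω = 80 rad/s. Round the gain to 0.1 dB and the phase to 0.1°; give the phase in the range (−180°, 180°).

ω = 15: -4.2 dB, -113.9°; ω = 80: -20.0 dB, -94.9°

At s = jω = j15:
zero (s+8): 8 + j15 → |·| = √(8²+15²) = √289 ≈ 17, ∠ = arctan(15/8) ≈ 61.93°
quadratic: (j15)² + 1.08·j15 + 4 = -221 + j16.2 → |·| ≈ 221.59, ∠ ≈ 175.81°
|H| = 8 · 17 / 221.59 ≈ 0.61375
Gain = 20 log₁₀(0.61375) ≈ -4.24 dB
∠H = 61.93° − 175.81° = -113.88°

At s = jω = j80:
zero (s+8): 8 + j80 → |·| = √(8²+80²) = √6464 ≈ 80.399, ∠ = arctan(80/8) ≈ 84.29°
quadratic: (j80)² + 1.08·j80 + 4 = -6396 + j86.4 → |·| ≈ 6396.6, ∠ ≈ 179.23°
|H| = 8 · 80.399 / 6396.6 ≈ 0.10055
Gain = 20 log₁₀(0.10055) ≈ -19.95 dB
∠H = 84.29° − 179.23° = -94.94°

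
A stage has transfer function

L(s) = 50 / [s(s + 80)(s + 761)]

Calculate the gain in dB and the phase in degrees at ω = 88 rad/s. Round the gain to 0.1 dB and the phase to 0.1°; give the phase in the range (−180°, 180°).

At s = jω = j88:
pole (s+80): 80 + j88 → |·| = √(80²+88²) = √14144 ≈ 118.93, ∠ = arctan(88/80) ≈ 47.73°
pole (s+761): 761 + j88 → |·| = √(761²+88²) = √586865 ≈ 766.07, ∠ = arctan(88/761) ≈ 6.60°
pole at origin: |s| = 88, ∠ = 90.00° (in denominator)
|L| = 50 / 8.0176e+06 ≈ 6.2363e-06
Gain = 20 log₁₀(6.2363e-06) ≈ -104.10 dB
∠L = 0.00° − 144.33° = -144.33°

-104.1 dB, -144.3°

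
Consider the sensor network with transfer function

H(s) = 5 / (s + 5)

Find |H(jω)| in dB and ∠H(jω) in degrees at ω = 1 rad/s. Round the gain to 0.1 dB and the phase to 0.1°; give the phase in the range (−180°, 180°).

-0.2 dB, -11.3°

Substitute s = j1:
Numerator: 5 = 5 + j0
Denominator: (j1) + 5 = 5 + j1
|N| = √(5² + 0²) ≈ 5, ∠N ≈ 0.00°
|D| = √(5² + 1²) ≈ 5.099, ∠D ≈ 11.31°
|H| = 5 / 5.099 ≈ 0.98058
Gain = 20 log₁₀(0.98058) ≈ -0.17 dB
∠H = 0.00° − 11.31° = -11.31°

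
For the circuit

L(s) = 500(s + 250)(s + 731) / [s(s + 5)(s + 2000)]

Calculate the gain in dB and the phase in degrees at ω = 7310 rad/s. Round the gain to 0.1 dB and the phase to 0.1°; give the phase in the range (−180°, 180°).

-23.6 dB, -82.3°

At s = jω = j7310:
zero (s+250): 250 + j7310 → |·| = √(250²+7310²) = √53498600 ≈ 7314.3, ∠ = arctan(7310/250) ≈ 88.04°
zero (s+731): 731 + j7310 → |·| = √(731²+7310²) = √53970461 ≈ 7346.5, ∠ = arctan(7310/731) ≈ 84.29°
pole (s+5): 5 + j7310 → |·| = √(5²+7310²) = √53436125 ≈ 7310, ∠ = arctan(7310/5) ≈ 89.96°
pole (s+2000): 2000 + j7310 → |·| = √(2000²+7310²) = √57436100 ≈ 7578.7, ∠ = arctan(7310/2000) ≈ 74.70°
pole at origin: |s| = 7310, ∠ = 90.00° (in denominator)
|L| = 500 · 5.3735e+07 / 4.0498e+11 ≈ 0.066343
Gain = 20 log₁₀(0.066343) ≈ -23.56 dB
∠L = 172.33° − 254.66° = -82.33°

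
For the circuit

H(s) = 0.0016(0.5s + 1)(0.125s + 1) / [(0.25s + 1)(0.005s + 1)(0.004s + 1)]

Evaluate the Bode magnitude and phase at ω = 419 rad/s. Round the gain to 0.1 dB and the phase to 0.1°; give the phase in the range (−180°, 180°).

-28.6 dB, -34.5°

At ω = 419 rad/s:
zero (1 + j419·0.5) = 1 + j209.5 → |·| ≈ 209.5, ∠ ≈ 89.73°
zero (1 + j419·0.125) = 1 + j52.375 → |·| ≈ 52.385, ∠ ≈ 88.91°
pole (1 + j419·0.25) = 1 + j104.75 → |·| ≈ 104.75, ∠ ≈ 89.45°
pole (1 + j419·0.005) = 1 + j2.095 → |·| ≈ 2.3214, ∠ ≈ 64.48°
pole (1 + j419·0.004) = 1 + j1.676 → |·| ≈ 1.9517, ∠ ≈ 59.18°
|H| = 0.0016 · 209.5 · 52.385 / (104.75 · 2.3214 · 1.9517) ≈ 0.036999
Gain = 20 log₁₀(0.036999) ≈ -28.64 dB
∠H = (89.73° + 88.91°) − (89.45° + 64.48° + 59.18°) = -34.47°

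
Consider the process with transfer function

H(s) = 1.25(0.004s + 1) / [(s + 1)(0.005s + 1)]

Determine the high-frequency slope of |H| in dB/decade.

-20 dB/decade

Each pole contributes −20 dB/decade at high frequency; each zero contributes +20 dB/decade.
Net: 1 zero(s) − 2 pole(s) → -20 dB/decade.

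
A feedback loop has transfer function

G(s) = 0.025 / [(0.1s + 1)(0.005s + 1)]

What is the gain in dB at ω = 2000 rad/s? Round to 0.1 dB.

At ω = 2000 rad/s:
pole (1 + j2000·0.1) = 1 + j200 → |·| ≈ 200, ∠ ≈ 89.71°
pole (1 + j2000·0.005) = 1 + j10 → |·| ≈ 10.05, ∠ ≈ 84.29°
|G| = 0.025 · 1 / (200 · 10.05) ≈ 1.2438e-05
Gain = 20 log₁₀(1.2438e-05) ≈ -98.10 dB

-98.1 dB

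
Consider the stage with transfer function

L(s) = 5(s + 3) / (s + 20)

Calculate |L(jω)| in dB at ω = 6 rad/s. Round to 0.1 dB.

4.1 dB

At s = jω = j6:
zero (s+3): 3 + j6 → |·| = √(3²+6²) = √45 ≈ 6.7082, ∠ = arctan(6/3) ≈ 63.43°
pole (s+20): 20 + j6 → |·| = √(20²+6²) = √436 ≈ 20.881, ∠ = arctan(6/20) ≈ 16.70°
|L| = 5 · 6.7082 / 20.881 ≈ 1.6063
Gain = 20 log₁₀(1.6063) ≈ 4.12 dB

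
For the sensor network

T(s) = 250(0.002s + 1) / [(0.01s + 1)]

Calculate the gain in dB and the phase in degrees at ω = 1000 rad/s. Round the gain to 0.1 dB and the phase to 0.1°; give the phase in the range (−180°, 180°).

34.9 dB, -20.9°

At ω = 1000 rad/s:
zero (1 + j1000·0.002) = 1 + j2 → |·| ≈ 2.2361, ∠ ≈ 63.43°
pole (1 + j1000·0.01) = 1 + j10 → |·| ≈ 10.05, ∠ ≈ 84.29°
|T| = 250 · 2.2361 / (10.05) ≈ 55.624
Gain = 20 log₁₀(55.624) ≈ 34.91 dB
∠T = (63.43°) − (84.29°) = -20.86°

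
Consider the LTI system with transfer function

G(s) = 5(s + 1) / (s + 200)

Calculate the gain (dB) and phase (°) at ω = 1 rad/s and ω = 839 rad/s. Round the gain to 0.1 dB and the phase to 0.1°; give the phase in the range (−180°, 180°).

ω = 1: -29.0 dB, 44.7°; ω = 839: 13.7 dB, 13.3°

At s = jω = j1:
zero (s+1): 1 + j1 → |·| = √(1²+1²) = √2 ≈ 1.4142, ∠ = arctan(1/1) ≈ 45.00°
pole (s+200): 200 + j1 → |·| = √(200²+1²) = √40001 ≈ 200, ∠ = arctan(1/200) ≈ 0.29°
|G| = 5 · 1.4142 / 200 ≈ 0.035355
Gain = 20 log₁₀(0.035355) ≈ -29.03 dB
∠G = 45.00° − 0.29° = 44.71°

At s = jω = j839:
zero (s+1): 1 + j839 → |·| = √(1²+839²) = √703922 ≈ 839, ∠ = arctan(839/1) ≈ 89.93°
pole (s+200): 200 + j839 → |·| = √(200²+839²) = √743921 ≈ 862.51, ∠ = arctan(839/200) ≈ 76.59°
|G| = 5 · 839 / 862.51 ≈ 4.8637
Gain = 20 log₁₀(4.8637) ≈ 13.74 dB
∠G = 89.93° − 76.59° = 13.34°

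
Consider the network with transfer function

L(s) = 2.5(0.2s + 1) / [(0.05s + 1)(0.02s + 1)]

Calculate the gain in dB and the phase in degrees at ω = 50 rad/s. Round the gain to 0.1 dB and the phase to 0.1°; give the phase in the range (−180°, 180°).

At ω = 50 rad/s:
zero (1 + j50·0.2) = 1 + j10 → |·| ≈ 10.05, ∠ ≈ 84.29°
pole (1 + j50·0.05) = 1 + j2.5 → |·| ≈ 2.6926, ∠ ≈ 68.20°
pole (1 + j50·0.02) = 1 + j1 → |·| ≈ 1.4142, ∠ ≈ 45.00°
|L| = 2.5 · 10.05 / (2.6926 · 1.4142) ≈ 6.5982
Gain = 20 log₁₀(6.5982) ≈ 16.39 dB
∠L = (84.29°) − (68.20° + 45.00°) = -28.91°

16.4 dB, -28.9°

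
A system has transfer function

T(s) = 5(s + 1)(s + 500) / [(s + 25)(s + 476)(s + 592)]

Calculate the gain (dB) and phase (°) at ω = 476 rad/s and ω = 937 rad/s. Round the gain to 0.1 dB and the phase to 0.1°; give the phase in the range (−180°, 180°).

ω = 476: -43.4 dB, -37.3°; ω = 937: -46.8 dB, -57.4°

At s = jω = j476:
zero (s+1): 1 + j476 → |·| = √(1²+476²) = √226577 ≈ 476, ∠ = arctan(476/1) ≈ 89.88°
zero (s+500): 500 + j476 → |·| = √(500²+476²) = √476576 ≈ 690.34, ∠ = arctan(476/500) ≈ 43.59°
pole (s+25): 25 + j476 → |·| = √(25²+476²) = √227201 ≈ 476.66, ∠ = arctan(476/25) ≈ 86.99°
pole (s+476): 476 + j476 → |·| = √(476²+476²) = √453152 ≈ 673.17, ∠ = arctan(476/476) ≈ 45.00°
pole (s+592): 592 + j476 → |·| = √(592²+476²) = √577040 ≈ 759.63, ∠ = arctan(476/592) ≈ 38.80°
|T| = 5 · 3.286e+05 / 2.4374e+08 ≈ 0.0067408
Gain = 20 log₁₀(0.0067408) ≈ -43.43 dB
∠T = 133.47° − 170.79° = -37.32°

At s = jω = j937:
zero (s+1): 1 + j937 → |·| = √(1²+937²) = √877970 ≈ 937, ∠ = arctan(937/1) ≈ 89.94°
zero (s+500): 500 + j937 → |·| = √(500²+937²) = √1127969 ≈ 1062.1, ∠ = arctan(937/500) ≈ 61.91°
pole (s+25): 25 + j937 → |·| = √(25²+937²) = √878594 ≈ 937.33, ∠ = arctan(937/25) ≈ 88.47°
pole (s+476): 476 + j937 → |·| = √(476²+937²) = √1104545 ≈ 1051, ∠ = arctan(937/476) ≈ 63.07°
pole (s+592): 592 + j937 → |·| = √(592²+937²) = √1228433 ≈ 1108.3, ∠ = arctan(937/592) ≈ 57.72°
|T| = 5 · 9.9519e+05 / 1.0918e+09 ≈ 0.0045576
Gain = 20 log₁₀(0.0045576) ≈ -46.83 dB
∠T = 151.85° − 209.26° = -57.41°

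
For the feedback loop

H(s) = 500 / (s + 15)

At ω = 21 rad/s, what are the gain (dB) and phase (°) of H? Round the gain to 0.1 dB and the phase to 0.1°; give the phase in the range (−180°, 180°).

25.7 dB, -54.5°

Substitute s = j21:
Numerator: 500 = 500 + j0
Denominator: (j21) + 15 = 15 + j21
|N| = √(500² + 0²) ≈ 500, ∠N ≈ 0.00°
|D| = √(15² + 21²) ≈ 25.807, ∠D ≈ 54.46°
|H| = 500 / 25.807 ≈ 19.375
Gain = 20 log₁₀(19.375) ≈ 25.74 dB
∠H = 0.00° − 54.46° = -54.46°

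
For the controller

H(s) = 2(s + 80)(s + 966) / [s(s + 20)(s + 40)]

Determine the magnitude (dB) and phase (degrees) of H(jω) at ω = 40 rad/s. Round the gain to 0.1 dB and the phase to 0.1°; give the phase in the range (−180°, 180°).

At s = jω = j40:
zero (s+80): 80 + j40 → |·| = √(80²+40²) = √8000 ≈ 89.443, ∠ = arctan(40/80) ≈ 26.57°
zero (s+966): 966 + j40 → |·| = √(966²+40²) = √934756 ≈ 966.83, ∠ = arctan(40/966) ≈ 2.37°
pole (s+20): 20 + j40 → |·| = √(20²+40²) = √2000 ≈ 44.721, ∠ = arctan(40/20) ≈ 63.43°
pole (s+40): 40 + j40 → |·| = √(40²+40²) = √3200 ≈ 56.569, ∠ = arctan(40/40) ≈ 45.00°
pole at origin: |s| = 40, ∠ = 90.00° (in denominator)
|H| = 2 · 86476 / 1.0119e+05 ≈ 1.7092
Gain = 20 log₁₀(1.7092) ≈ 4.66 dB
∠H = 28.94° − 198.43° = -169.49°

4.7 dB, -169.5°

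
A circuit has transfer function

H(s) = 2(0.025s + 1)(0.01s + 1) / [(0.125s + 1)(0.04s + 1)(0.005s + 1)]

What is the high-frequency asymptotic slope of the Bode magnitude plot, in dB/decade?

Each pole contributes −20 dB/decade at high frequency; each zero contributes +20 dB/decade.
Net: 2 zero(s) − 3 pole(s) → -20 dB/decade.

-20 dB/decade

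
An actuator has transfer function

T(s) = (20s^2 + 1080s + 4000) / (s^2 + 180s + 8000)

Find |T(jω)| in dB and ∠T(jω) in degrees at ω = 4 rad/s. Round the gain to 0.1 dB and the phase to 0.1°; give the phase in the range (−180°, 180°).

Substitute s = j4:
Numerator: 20(j4)^2 + 1080(j4) + 4000 = 3680 + j4320
Denominator: (j4)^2 + 180(j4) + 8000 = 7984 + j720
|N| = √(3680² + 4320²) ≈ 5674.9, ∠N ≈ 49.57°
|D| = √(7984² + 720²) ≈ 8016.4, ∠D ≈ 5.15°
|T| = 5674.9 / 8016.4 ≈ 0.70791
Gain = 20 log₁₀(0.70791) ≈ -3.00 dB
∠T = 49.57° − 5.15° = 44.42°

-3.0 dB, 44.4°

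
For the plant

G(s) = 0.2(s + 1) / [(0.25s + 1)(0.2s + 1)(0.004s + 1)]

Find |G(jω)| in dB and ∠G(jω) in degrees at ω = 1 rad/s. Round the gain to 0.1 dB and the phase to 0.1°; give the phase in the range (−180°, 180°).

At ω = 1 rad/s:
zero (1 + j1·1) = 1 + j1 → |·| ≈ 1.4142, ∠ ≈ 45.00°
pole (1 + j1·0.25) = 1 + j0.25 → |·| ≈ 1.0308, ∠ ≈ 14.04°
pole (1 + j1·0.2) = 1 + j0.2 → |·| ≈ 1.0198, ∠ ≈ 11.31°
pole (1 + j1·0.004) = 1 + j0.004 → |·| ≈ 1, ∠ ≈ 0.23°
|G| = 0.2 · 1.4142 / (1.0308 · 1.0198 · 1) ≈ 0.26906
Gain = 20 log₁₀(0.26906) ≈ -11.40 dB
∠G = (45.00°) − (14.04° + 11.31° + 0.23°) = 19.42°

-11.4 dB, 19.4°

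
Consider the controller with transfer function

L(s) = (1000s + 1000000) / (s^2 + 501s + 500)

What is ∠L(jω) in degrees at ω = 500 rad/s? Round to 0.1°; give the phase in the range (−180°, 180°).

Substitute s = j500:
Numerator: 1000(j500) + 1000000 = 1000000 + j500000
Denominator: (j500)^2 + 501(j500) + 500 = -249500 + j250500
|N| = √(1000000² + 500000²) ≈ 1.118e+06, ∠N ≈ 26.57°
|D| = √(249500² + 250500²) ≈ 3.5355e+05, ∠D ≈ 134.89°
∠L = 26.57° − 134.89° = -108.32°

-108.3°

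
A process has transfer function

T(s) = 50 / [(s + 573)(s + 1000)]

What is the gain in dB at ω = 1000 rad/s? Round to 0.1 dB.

-90.3 dB

At s = jω = j1000:
pole (s+573): 573 + j1000 → |·| = √(573²+1000²) = √1328329 ≈ 1152.5, ∠ = arctan(1000/573) ≈ 60.19°
pole (s+1000): 1000 + j1000 → |·| = √(1000²+1000²) = √2000000 ≈ 1414.2, ∠ = arctan(1000/1000) ≈ 45.00°
|T| = 50 / 1.6299e+06 ≈ 3.0677e-05
Gain = 20 log₁₀(3.0677e-05) ≈ -90.26 dB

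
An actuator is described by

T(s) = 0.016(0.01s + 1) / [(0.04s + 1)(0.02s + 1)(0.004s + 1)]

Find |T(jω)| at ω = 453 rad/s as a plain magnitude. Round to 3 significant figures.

0.000217

At ω = 453 rad/s:
zero (1 + j453·0.01) = 1 + j4.53 → |·| ≈ 4.6391, ∠ ≈ 77.55°
pole (1 + j453·0.04) = 1 + j18.12 → |·| ≈ 18.148, ∠ ≈ 86.84°
pole (1 + j453·0.02) = 1 + j9.06 → |·| ≈ 9.115, ∠ ≈ 83.70°
pole (1 + j453·0.004) = 1 + j1.812 → |·| ≈ 2.0696, ∠ ≈ 61.11°
|T| = 0.016 · 4.6391 / (18.148 · 9.115 · 2.0696) ≈ 0.00021681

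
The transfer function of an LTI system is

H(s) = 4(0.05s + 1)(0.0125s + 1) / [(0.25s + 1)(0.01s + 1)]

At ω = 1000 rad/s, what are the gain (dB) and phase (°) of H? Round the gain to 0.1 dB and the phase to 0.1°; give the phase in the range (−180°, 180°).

-0.0 dB, 0.2°

At ω = 1000 rad/s:
zero (1 + j1000·0.05) = 1 + j50 → |·| ≈ 50.01, ∠ ≈ 88.85°
zero (1 + j1000·0.0125) = 1 + j12.5 → |·| ≈ 12.54, ∠ ≈ 85.43°
pole (1 + j1000·0.25) = 1 + j250 → |·| ≈ 250, ∠ ≈ 89.77°
pole (1 + j1000·0.01) = 1 + j10 → |·| ≈ 10.05, ∠ ≈ 84.29°
|H| = 4 · 50.01 · 12.54 / (250 · 10.05) ≈ 0.99841
Gain = 20 log₁₀(0.99841) ≈ -0.01 dB
∠H = (88.85° + 85.43°) − (89.77° + 84.29°) = 0.22°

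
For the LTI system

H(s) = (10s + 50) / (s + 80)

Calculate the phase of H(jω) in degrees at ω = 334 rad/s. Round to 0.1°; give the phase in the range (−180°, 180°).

Substitute s = j334:
Numerator: 10(j334) + 50 = 50 + j3340
Denominator: (j334) + 80 = 80 + j334
|N| = √(50² + 3340²) ≈ 3340.4, ∠N ≈ 89.14°
|D| = √(80² + 334²) ≈ 343.45, ∠D ≈ 76.53°
∠H = 89.14° − 76.53° = 12.61°

12.6°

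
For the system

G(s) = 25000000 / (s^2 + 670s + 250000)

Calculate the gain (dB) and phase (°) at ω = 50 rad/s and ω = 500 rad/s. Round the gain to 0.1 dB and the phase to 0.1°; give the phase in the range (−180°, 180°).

ω = 50: 40.0 dB, -7.7°; ω = 500: 37.5 dB, -90.0°

At s = jω = j50:
quadratic: (j50)² + 670·j50 + 250000 = 247500 + j33500 → |·| ≈ 2.4976e+05, ∠ ≈ 7.71°
|G| = 25000000 / 2.4976e+05 ≈ 100.1
Gain = 20 log₁₀(100.1) ≈ 40.01 dB
∠G = 0.00° − 7.71° = -7.71°

At s = jω = j500:
quadratic: (j500)² + 670·j500 + 250000 = 0 + j335000 → |·| ≈ 3.35e+05, ∠ ≈ 90.00°
|G| = 25000000 / 3.35e+05 ≈ 74.627
Gain = 20 log₁₀(74.627) ≈ 37.46 dB
∠G = 0.00° − 90.00° = -90.00°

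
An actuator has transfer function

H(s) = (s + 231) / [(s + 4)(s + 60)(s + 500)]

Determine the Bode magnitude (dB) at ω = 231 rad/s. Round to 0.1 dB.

At s = jω = j231:
zero (s+231): 231 + j231 → |·| = √(231²+231²) = √106722 ≈ 326.68, ∠ = arctan(231/231) ≈ 45.00°
pole (s+4): 4 + j231 → |·| = √(4²+231²) = √53377 ≈ 231.03, ∠ = arctan(231/4) ≈ 89.01°
pole (s+60): 60 + j231 → |·| = √(60²+231²) = √56961 ≈ 238.67, ∠ = arctan(231/60) ≈ 75.44°
pole (s+500): 500 + j231 → |·| = √(500²+231²) = √303361 ≈ 550.78, ∠ = arctan(231/500) ≈ 24.80°
|H| = 1 · 326.68 / 3.037e+07 ≈ 1.0757e-05
Gain = 20 log₁₀(1.0757e-05) ≈ -99.37 dB

-99.4 dB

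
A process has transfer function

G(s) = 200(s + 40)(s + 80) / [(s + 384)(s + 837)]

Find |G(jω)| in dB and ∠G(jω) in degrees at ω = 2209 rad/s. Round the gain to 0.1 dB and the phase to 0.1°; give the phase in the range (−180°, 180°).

At s = jω = j2209:
zero (s+40): 40 + j2209 → |·| = √(40²+2209²) = √4881281 ≈ 2209.4, ∠ = arctan(2209/40) ≈ 88.96°
zero (s+80): 80 + j2209 → |·| = √(80²+2209²) = √4886081 ≈ 2210.4, ∠ = arctan(2209/80) ≈ 87.93°
pole (s+384): 384 + j2209 → |·| = √(384²+2209²) = √5027137 ≈ 2242.1, ∠ = arctan(2209/384) ≈ 80.14°
pole (s+837): 837 + j2209 → |·| = √(837²+2209²) = √5580250 ≈ 2362.3, ∠ = arctan(2209/837) ≈ 69.25°
|G| = 200 · 4.8837e+06 / 5.2965e+06 ≈ 184.41
Gain = 20 log₁₀(184.41) ≈ 45.32 dB
∠G = 176.89° − 149.39° = 27.50°

45.3 dB, 27.5°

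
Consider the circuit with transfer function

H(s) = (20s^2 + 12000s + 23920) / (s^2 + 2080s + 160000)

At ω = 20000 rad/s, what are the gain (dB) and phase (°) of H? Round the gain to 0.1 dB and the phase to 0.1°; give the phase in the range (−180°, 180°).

Substitute s = j20000:
Numerator: 20(j20000)^2 + 12000(j20000) + 23920 = -7999976080 + j240000000
Denominator: (j20000)^2 + 2080(j20000) + 160000 = -399840000 + j41600000
|N| = √(7999976080² + 240000000²) ≈ 8.0036e+09, ∠N ≈ 178.28°
|D| = √(399840000² + 41600000²) ≈ 4.02e+08, ∠D ≈ 174.06°
|H| = 8.0036e+09 / 4.02e+08 ≈ 19.909
Gain = 20 log₁₀(19.909) ≈ 25.98 dB
∠H = 178.28° − 174.06° = 4.22°

26.0 dB, 4.2°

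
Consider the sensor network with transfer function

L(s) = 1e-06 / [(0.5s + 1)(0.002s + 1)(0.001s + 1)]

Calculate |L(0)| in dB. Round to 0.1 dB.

-120.0 dB

L(0) = 1e-06 · 1 / 1 = 1e-06
20 log₁₀(1e-06) ≈ -120.00 dB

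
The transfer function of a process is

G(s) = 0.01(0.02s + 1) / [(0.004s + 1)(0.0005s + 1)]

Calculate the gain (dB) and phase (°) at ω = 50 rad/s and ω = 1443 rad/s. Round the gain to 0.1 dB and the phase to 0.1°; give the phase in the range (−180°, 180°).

ω = 50: -37.2 dB, 32.3°; ω = 1443: -28.0 dB, -28.0°

At ω = 50 rad/s:
zero (1 + j50·0.02) = 1 + j1 → |·| ≈ 1.4142, ∠ ≈ 45.00°
pole (1 + j50·0.004) = 1 + j0.2 → |·| ≈ 1.0198, ∠ ≈ 11.31°
pole (1 + j50·0.0005) = 1 + j0.025 → |·| ≈ 1.0003, ∠ ≈ 1.43°
|G| = 0.01 · 1.4142 / (1.0198 · 1.0003) ≈ 0.013863
Gain = 20 log₁₀(0.013863) ≈ -37.16 dB
∠G = (45.00°) − (11.31° + 1.43°) = 32.26°

At ω = 1443 rad/s:
zero (1 + j1443·0.02) = 1 + j28.86 → |·| ≈ 28.877, ∠ ≈ 88.02°
pole (1 + j1443·0.004) = 1 + j5.772 → |·| ≈ 5.858, ∠ ≈ 80.17°
pole (1 + j1443·0.0005) = 1 + j0.7215 → |·| ≈ 1.2331, ∠ ≈ 35.81°
|G| = 0.01 · 28.877 / (5.858 · 1.2331) ≈ 0.039976
Gain = 20 log₁₀(0.039976) ≈ -27.96 dB
∠G = (88.02°) − (80.17° + 35.81°) = -27.96°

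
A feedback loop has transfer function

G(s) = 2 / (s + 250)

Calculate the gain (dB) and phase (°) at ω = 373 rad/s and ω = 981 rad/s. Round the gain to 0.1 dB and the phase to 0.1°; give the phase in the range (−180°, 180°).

At s = jω = j373:
pole (s+250): 250 + j373 → |·| = √(250²+373²) = √201629 ≈ 449.03, ∠ = arctan(373/250) ≈ 56.17°
|G| = 2 / 449.03 ≈ 0.004454
Gain = 20 log₁₀(0.004454) ≈ -47.02 dB
∠G = 0.00° − 56.17° = -56.17°

At s = jω = j981:
pole (s+250): 250 + j981 → |·| = √(250²+981²) = √1024861 ≈ 1012.4, ∠ = arctan(981/250) ≈ 75.70°
|G| = 2 / 1012.4 ≈ 0.0019755
Gain = 20 log₁₀(0.0019755) ≈ -54.09 dB
∠G = 0.00° − 75.70° = -75.70°

ω = 373: -47.0 dB, -56.2°; ω = 981: -54.1 dB, -75.7°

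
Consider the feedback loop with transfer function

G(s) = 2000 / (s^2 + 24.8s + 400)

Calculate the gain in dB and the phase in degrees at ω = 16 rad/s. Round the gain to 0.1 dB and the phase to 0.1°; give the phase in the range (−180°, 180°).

13.5 dB, -70.1°

At s = jω = j16:
quadratic: (j16)² + 24.8·j16 + 400 = 144 + j396.8 → |·| ≈ 422.12, ∠ ≈ 70.05°
|G| = 2000 / 422.12 ≈ 4.738
Gain = 20 log₁₀(4.738) ≈ 13.51 dB
∠G = 0.00° − 70.05° = -70.05°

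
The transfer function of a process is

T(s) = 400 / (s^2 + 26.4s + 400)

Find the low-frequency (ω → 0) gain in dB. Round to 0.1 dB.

0.0 dB

T(0) = 400 / 400 = 1
20 log₁₀(1) ≈ 0.00 dB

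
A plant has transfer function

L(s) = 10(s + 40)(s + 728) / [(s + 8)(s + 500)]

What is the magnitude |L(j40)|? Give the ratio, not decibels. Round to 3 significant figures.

At s = jω = j40:
zero (s+40): 40 + j40 → |·| = √(40²+40²) = √3200 ≈ 56.569, ∠ = arctan(40/40) ≈ 45.00°
zero (s+728): 728 + j40 → |·| = √(728²+40²) = √531584 ≈ 729.1, ∠ = arctan(40/728) ≈ 3.14°
pole (s+8): 8 + j40 → |·| = √(8²+40²) = √1664 ≈ 40.792, ∠ = arctan(40/8) ≈ 78.69°
pole (s+500): 500 + j40 → |·| = √(500²+40²) = √251600 ≈ 501.6, ∠ = arctan(40/500) ≈ 4.57°
|L| = 10 · 41244 / 20461 ≈ 20.157

20.2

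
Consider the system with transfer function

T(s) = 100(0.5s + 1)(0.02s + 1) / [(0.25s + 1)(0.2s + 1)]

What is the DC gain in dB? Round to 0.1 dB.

40.0 dB

T(0) = 100 · 1 / 1 = 100
20 log₁₀(100) ≈ 40.00 dB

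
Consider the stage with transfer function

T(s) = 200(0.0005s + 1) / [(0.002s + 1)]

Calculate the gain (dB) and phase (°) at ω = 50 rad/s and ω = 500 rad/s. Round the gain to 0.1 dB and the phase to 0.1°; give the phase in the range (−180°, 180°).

ω = 50: 46.0 dB, -4.3°; ω = 500: 43.3 dB, -31.0°

At ω = 50 rad/s:
zero (1 + j50·0.0005) = 1 + j0.025 → |·| ≈ 1.0003, ∠ ≈ 1.43°
pole (1 + j50·0.002) = 1 + j0.1 → |·| ≈ 1.005, ∠ ≈ 5.71°
|T| = 200 · 1.0003 / (1.005) ≈ 199.06
Gain = 20 log₁₀(199.06) ≈ 45.98 dB
∠T = (1.43°) − (5.71°) = -4.28°

At ω = 500 rad/s:
zero (1 + j500·0.0005) = 1 + j0.25 → |·| ≈ 1.0308, ∠ ≈ 14.04°
pole (1 + j500·0.002) = 1 + j1 → |·| ≈ 1.4142, ∠ ≈ 45.00°
|T| = 200 · 1.0308 / (1.4142) ≈ 145.78
Gain = 20 log₁₀(145.78) ≈ 43.27 dB
∠T = (14.04°) − (45.00°) = -30.96°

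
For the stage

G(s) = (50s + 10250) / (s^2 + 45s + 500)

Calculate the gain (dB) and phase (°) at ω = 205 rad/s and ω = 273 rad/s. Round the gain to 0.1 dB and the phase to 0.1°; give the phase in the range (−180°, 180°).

ω = 205: -9.4 dB, -122.5°; ω = 273: -12.9 dB, -117.5°

Substitute s = j205:
Numerator: 50(j205) + 10250 = 10250 + j10250
Denominator: (j205)^2 + 45(j205) + 500 = -41525 + j9225
|N| = √(10250² + 10250²) ≈ 14496, ∠N ≈ 45.00°
|D| = √(41525² + 9225²) ≈ 42537, ∠D ≈ 167.47°
|G| = 14496 / 42537 ≈ 0.34079
Gain = 20 log₁₀(0.34079) ≈ -9.35 dB
∠G = 45.00° − 167.47° = -122.47°

Substitute s = j273:
Numerator: 50(j273) + 10250 = 10250 + j13650
Denominator: (j273)^2 + 45(j273) + 500 = -74029 + j12285
|N| = √(10250² + 13650²) ≈ 17070, ∠N ≈ 53.10°
|D| = √(74029² + 12285²) ≈ 75041, ∠D ≈ 170.58°
|G| = 17070 / 75041 ≈ 0.22748
Gain = 20 log₁₀(0.22748) ≈ -12.86 dB
∠G = 53.10° − 170.58° = -117.48°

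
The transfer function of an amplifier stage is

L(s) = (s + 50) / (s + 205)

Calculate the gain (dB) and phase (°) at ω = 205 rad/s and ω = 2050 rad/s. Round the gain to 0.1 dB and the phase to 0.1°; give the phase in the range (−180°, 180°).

At s = jω = j205:
zero (s+50): 50 + j205 → |·| = √(50²+205²) = √44525 ≈ 211.01, ∠ = arctan(205/50) ≈ 76.29°
pole (s+205): 205 + j205 → |·| = √(205²+205²) = √84050 ≈ 289.91, ∠ = arctan(205/205) ≈ 45.00°
|L| = 1 · 211.01 / 289.91 ≈ 0.72785
Gain = 20 log₁₀(0.72785) ≈ -2.76 dB
∠L = 76.29° − 45.00° = 31.29°

At s = jω = j2050:
zero (s+50): 50 + j2050 → |·| = √(50²+2050²) = √4205000 ≈ 2050.6, ∠ = arctan(2050/50) ≈ 88.60°
pole (s+205): 205 + j2050 → |·| = √(205²+2050²) = √4244525 ≈ 2060.2, ∠ = arctan(2050/205) ≈ 84.29°
|L| = 1 · 2050.6 / 2060.2 ≈ 0.99534
Gain = 20 log₁₀(0.99534) ≈ -0.04 dB
∠L = 88.60° − 84.29° = 4.31°

ω = 205: -2.8 dB, 31.3°; ω = 2050: -0.0 dB, 4.3°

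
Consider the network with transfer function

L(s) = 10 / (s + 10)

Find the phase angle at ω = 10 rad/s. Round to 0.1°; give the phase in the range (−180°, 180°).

At s = jω = j10:
pole (s+10): 10 + j10 → |·| = √(10²+10²) = √200 ≈ 14.142, ∠ = arctan(10/10) ≈ 45.00°
∠L = 0.00° − 45.00° = -45.00°

-45.0°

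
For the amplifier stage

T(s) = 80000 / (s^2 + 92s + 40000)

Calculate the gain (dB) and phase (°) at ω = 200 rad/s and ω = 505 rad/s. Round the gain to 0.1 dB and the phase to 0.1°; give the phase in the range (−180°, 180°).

At s = jω = j200:
quadratic: (j200)² + 92·j200 + 40000 = 0 + j18400 → |·| ≈ 18400, ∠ ≈ 90.00°
|T| = 80000 / 18400 ≈ 4.3478
Gain = 20 log₁₀(4.3478) ≈ 12.77 dB
∠T = 0.00° − 90.00° = -90.00°

At s = jω = j505:
quadratic: (j505)² + 92·j505 + 40000 = -215025 + j46460 → |·| ≈ 2.1999e+05, ∠ ≈ 167.81°
|T| = 80000 / 2.1999e+05 ≈ 0.36365
Gain = 20 log₁₀(0.36365) ≈ -8.79 dB
∠T = 0.00° − 167.81° = -167.81°

ω = 200: 12.8 dB, -90.0°; ω = 505: -8.8 dB, -167.8°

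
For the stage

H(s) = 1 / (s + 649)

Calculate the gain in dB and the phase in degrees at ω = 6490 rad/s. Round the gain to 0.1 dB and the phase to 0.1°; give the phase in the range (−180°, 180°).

At s = jω = j6490:
pole (s+649): 649 + j6490 → |·| = √(649²+6490²) = √42541301 ≈ 6522.4, ∠ = arctan(6490/649) ≈ 84.29°
|H| = 1 / 6522.4 ≈ 0.00015332
Gain = 20 log₁₀(0.00015332) ≈ -76.29 dB
∠H = 0.00° − 84.29° = -84.29°

-76.3 dB, -84.3°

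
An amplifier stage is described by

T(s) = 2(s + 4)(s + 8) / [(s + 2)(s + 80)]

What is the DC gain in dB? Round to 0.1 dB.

T(0) = 2·4·8 / (2·80) = 0.4
20 log₁₀(0.4) ≈ -7.96 dB

-8.0 dB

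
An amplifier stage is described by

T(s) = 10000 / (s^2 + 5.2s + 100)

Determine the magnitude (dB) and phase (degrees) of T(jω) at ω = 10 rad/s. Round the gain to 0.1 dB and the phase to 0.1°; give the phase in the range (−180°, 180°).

At s = jω = j10:
quadratic: (j10)² + 5.2·j10 + 100 = 0 + j52 → |·| ≈ 52, ∠ ≈ 90.00°
|T| = 10000 / 52 ≈ 192.31
Gain = 20 log₁₀(192.31) ≈ 45.68 dB
∠T = 0.00° − 90.00° = -90.00°

45.7 dB, -90.0°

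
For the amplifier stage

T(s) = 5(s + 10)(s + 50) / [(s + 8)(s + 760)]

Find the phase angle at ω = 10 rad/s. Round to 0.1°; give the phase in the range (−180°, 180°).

At s = jω = j10:
zero (s+10): 10 + j10 → |·| = √(10²+10²) = √200 ≈ 14.142, ∠ = arctan(10/10) ≈ 45.00°
zero (s+50): 50 + j10 → |·| = √(50²+10²) = √2600 ≈ 50.99, ∠ = arctan(10/50) ≈ 11.31°
pole (s+8): 8 + j10 → |·| = √(8²+10²) = √164 ≈ 12.806, ∠ = arctan(10/8) ≈ 51.34°
pole (s+760): 760 + j10 → |·| = √(760²+10²) = √577700 ≈ 760.07, ∠ = arctan(10/760) ≈ 0.75°
∠T = 56.31° − 52.09° = 4.22°

4.2°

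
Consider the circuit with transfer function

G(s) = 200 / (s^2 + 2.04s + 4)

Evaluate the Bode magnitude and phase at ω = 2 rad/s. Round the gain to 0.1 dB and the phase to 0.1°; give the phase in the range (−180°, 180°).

33.8 dB, -90.0°

At s = jω = j2:
quadratic: (j2)² + 2.04·j2 + 4 = 0 + j4.08 → |·| ≈ 4.08, ∠ ≈ 90.00°
|G| = 200 / 4.08 ≈ 49.02
Gain = 20 log₁₀(49.02) ≈ 33.81 dB
∠G = 0.00° − 90.00° = -90.00°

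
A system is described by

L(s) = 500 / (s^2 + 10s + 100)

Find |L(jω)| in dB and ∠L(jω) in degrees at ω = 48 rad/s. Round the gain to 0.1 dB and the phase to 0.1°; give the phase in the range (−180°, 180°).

-13.1 dB, -167.7°

At s = jω = j48:
quadratic: (j48)² + 10·j48 + 100 = -2204 + j480 → |·| ≈ 2255.7, ∠ ≈ 167.71°
|L| = 500 / 2255.7 ≈ 0.22166
Gain = 20 log₁₀(0.22166) ≈ -13.09 dB
∠L = 0.00° − 167.71° = -167.71°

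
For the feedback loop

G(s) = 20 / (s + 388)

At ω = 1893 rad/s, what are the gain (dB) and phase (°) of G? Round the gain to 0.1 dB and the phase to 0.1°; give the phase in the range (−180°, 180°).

-39.7 dB, -78.4°

Substitute s = j1893:
Numerator: 20 = 20 + j0
Denominator: (j1893) + 388 = 388 + j1893
|N| = √(20² + 0²) ≈ 20, ∠N ≈ 0.00°
|D| = √(388² + 1893²) ≈ 1932.4, ∠D ≈ 78.42°
|G| = 20 / 1932.4 ≈ 0.01035
Gain = 20 log₁₀(0.01035) ≈ -39.70 dB
∠G = 0.00° − 78.42° = -78.42°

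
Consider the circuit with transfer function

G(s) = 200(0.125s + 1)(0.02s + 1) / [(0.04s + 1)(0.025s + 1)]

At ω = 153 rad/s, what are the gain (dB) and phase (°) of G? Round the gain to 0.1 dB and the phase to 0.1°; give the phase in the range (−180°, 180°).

At ω = 153 rad/s:
zero (1 + j153·0.125) = 1 + j19.125 → |·| ≈ 19.151, ∠ ≈ 87.01°
zero (1 + j153·0.02) = 1 + j3.06 → |·| ≈ 3.2193, ∠ ≈ 71.90°
pole (1 + j153·0.04) = 1 + j6.12 → |·| ≈ 6.2012, ∠ ≈ 80.72°
pole (1 + j153·0.025) = 1 + j3.825 → |·| ≈ 3.9536, ∠ ≈ 75.35°
|G| = 200 · 19.151 · 3.2193 / (6.2012 · 3.9536) ≈ 502.94
Gain = 20 log₁₀(502.94) ≈ 54.03 dB
∠G = (87.01° + 71.90°) − (80.72° + 75.35°) = 2.84°

54.0 dB, 2.8°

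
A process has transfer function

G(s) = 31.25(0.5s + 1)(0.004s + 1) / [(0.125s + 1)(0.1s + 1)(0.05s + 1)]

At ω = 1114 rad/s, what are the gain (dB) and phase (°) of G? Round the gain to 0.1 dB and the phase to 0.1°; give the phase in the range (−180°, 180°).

At ω = 1114 rad/s:
zero (1 + j1114·0.5) = 1 + j557 → |·| ≈ 557, ∠ ≈ 89.90°
zero (1 + j1114·0.004) = 1 + j4.456 → |·| ≈ 4.5668, ∠ ≈ 77.35°
pole (1 + j1114·0.125) = 1 + j139.25 → |·| ≈ 139.25, ∠ ≈ 89.59°
pole (1 + j1114·0.1) = 1 + j111.4 → |·| ≈ 111.4, ∠ ≈ 89.49°
pole (1 + j1114·0.05) = 1 + j55.7 → |·| ≈ 55.709, ∠ ≈ 88.97°
|G| = 31.25 · 557 · 4.5668 / (139.25 · 111.4 · 55.709) ≈ 0.091984
Gain = 20 log₁₀(0.091984) ≈ -20.73 dB
∠G = (89.90° + 77.35°) − (89.59° + 89.49° + 88.97°) = -100.80°

-20.7 dB, -100.8°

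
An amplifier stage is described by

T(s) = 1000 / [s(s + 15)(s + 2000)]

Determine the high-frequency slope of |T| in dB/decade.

-60 dB/decade

Each pole contributes −20 dB/decade at high frequency; each zero contributes +20 dB/decade.
Net: 0 zero(s) − 3 pole(s) → -60 dB/decade.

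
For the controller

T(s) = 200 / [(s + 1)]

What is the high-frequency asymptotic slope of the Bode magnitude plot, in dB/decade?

-20 dB/decade

Each pole contributes −20 dB/decade at high frequency; each zero contributes +20 dB/decade.
Net: 0 zero(s) − 1 pole(s) → -20 dB/decade.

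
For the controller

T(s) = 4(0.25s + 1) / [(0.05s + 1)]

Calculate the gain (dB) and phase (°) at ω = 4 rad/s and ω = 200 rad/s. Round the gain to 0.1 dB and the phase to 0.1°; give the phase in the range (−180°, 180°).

ω = 4: 14.9 dB, 33.7°; ω = 200: 26.0 dB, 4.6°

At ω = 4 rad/s:
zero (1 + j4·0.25) = 1 + j1 → |·| ≈ 1.4142, ∠ ≈ 45.00°
pole (1 + j4·0.05) = 1 + j0.2 → |·| ≈ 1.0198, ∠ ≈ 11.31°
|T| = 4 · 1.4142 / (1.0198) ≈ 5.547
Gain = 20 log₁₀(5.547) ≈ 14.88 dB
∠T = (45.00°) − (11.31°) = 33.69°

At ω = 200 rad/s:
zero (1 + j200·0.25) = 1 + j50 → |·| ≈ 50.01, ∠ ≈ 88.85°
pole (1 + j200·0.05) = 1 + j10 → |·| ≈ 10.05, ∠ ≈ 84.29°
|T| = 4 · 50.01 / (10.05) ≈ 19.904
Gain = 20 log₁₀(19.904) ≈ 25.98 dB
∠T = (88.85°) − (84.29°) = 4.56°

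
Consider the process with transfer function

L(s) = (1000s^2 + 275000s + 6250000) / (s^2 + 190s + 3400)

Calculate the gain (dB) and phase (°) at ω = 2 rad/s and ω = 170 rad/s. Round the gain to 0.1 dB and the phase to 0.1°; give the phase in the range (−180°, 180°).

ω = 2: 65.3 dB, -1.4°; ω = 170: 62.0 dB, -12.4°

Substitute s = j2:
Numerator: 1000(j2)^2 + 275000(j2) + 6250000 = 6246000 + j550000
Denominator: (j2)^2 + 190(j2) + 3400 = 3396 + j380
|N| = √(6246000² + 550000²) ≈ 6.2702e+06, ∠N ≈ 5.03°
|D| = √(3396² + 380²) ≈ 3417.2, ∠D ≈ 6.38°
|L| = 6.2702e+06 / 3417.2 ≈ 1834.9
Gain = 20 log₁₀(1834.9) ≈ 65.27 dB
∠L = 5.03° − 6.38° = -1.35°

Substitute s = j170:
Numerator: 1000(j170)^2 + 275000(j170) + 6250000 = -22650000 + j46750000
Denominator: (j170)^2 + 190(j170) + 3400 = -25500 + j32300
|N| = √(22650000² + 46750000²) ≈ 5.1948e+07, ∠N ≈ 115.85°
|D| = √(25500² + 32300²) ≈ 41153, ∠D ≈ 128.29°
|L| = 5.1948e+07 / 41153 ≈ 1262.3
Gain = 20 log₁₀(1262.3) ≈ 62.02 dB
∠L = 115.85° − 128.29° = -12.44°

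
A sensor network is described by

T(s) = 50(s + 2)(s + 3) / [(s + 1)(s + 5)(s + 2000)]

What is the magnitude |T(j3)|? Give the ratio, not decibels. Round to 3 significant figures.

0.0207

At s = jω = j3:
zero (s+2): 2 + j3 → |·| = √(2²+3²) = √13 ≈ 3.6056, ∠ = arctan(3/2) ≈ 56.31°
zero (s+3): 3 + j3 → |·| = √(3²+3²) = √18 ≈ 4.2426, ∠ = arctan(3/3) ≈ 45.00°
pole (s+1): 1 + j3 → |·| = √(1²+3²) = √10 ≈ 3.1623, ∠ = arctan(3/1) ≈ 71.57°
pole (s+5): 5 + j3 → |·| = √(5²+3²) = √34 ≈ 5.831, ∠ = arctan(3/5) ≈ 30.96°
pole (s+2000): 2000 + j3 → |·| = √(2000²+3²) = √4000009 ≈ 2000, ∠ = arctan(3/2000) ≈ 0.09°
|T| = 50 · 15.297 / 36879 ≈ 0.020739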